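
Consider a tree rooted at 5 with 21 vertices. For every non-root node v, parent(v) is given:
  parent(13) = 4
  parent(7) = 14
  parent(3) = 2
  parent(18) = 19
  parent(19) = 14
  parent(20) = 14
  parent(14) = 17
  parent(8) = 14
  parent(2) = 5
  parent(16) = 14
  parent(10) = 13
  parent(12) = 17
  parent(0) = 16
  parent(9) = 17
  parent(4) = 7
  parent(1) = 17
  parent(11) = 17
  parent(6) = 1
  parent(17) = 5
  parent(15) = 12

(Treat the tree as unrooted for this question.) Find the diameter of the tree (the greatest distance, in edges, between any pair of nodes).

A longest path is 10 – 13 – 4 – 7 – 14 – 17 – 5 – 2 – 3, with 8 edges.

8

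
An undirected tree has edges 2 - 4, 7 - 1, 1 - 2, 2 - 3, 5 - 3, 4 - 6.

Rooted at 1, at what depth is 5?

3

Path from 1 to 5: 1 – 2 – 3 – 5, which has 3 edges.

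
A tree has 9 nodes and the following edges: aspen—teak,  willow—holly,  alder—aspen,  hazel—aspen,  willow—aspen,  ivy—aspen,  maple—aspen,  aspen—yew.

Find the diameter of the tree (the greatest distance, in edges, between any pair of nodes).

3

BFS from holly reaches yew last, at distance 3; BFS from yew confirms no node is farther.
Path: holly - willow - aspen - yew.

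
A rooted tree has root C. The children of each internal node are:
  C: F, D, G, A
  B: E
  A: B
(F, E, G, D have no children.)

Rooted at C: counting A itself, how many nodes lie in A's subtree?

3

The subtree rooted at A contains: A, B, E — 3 nodes.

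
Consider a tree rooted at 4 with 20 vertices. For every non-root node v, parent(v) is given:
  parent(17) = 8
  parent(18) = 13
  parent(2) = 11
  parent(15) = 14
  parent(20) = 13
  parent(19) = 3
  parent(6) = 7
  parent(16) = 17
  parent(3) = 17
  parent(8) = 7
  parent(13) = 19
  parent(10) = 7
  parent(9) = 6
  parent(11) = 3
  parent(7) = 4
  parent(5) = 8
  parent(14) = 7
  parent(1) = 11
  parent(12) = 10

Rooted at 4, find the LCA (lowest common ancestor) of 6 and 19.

7

6's ancestor chain is 6, 7, 4 and 19's is 19, 3, 17, 8, 7, 4; they first meet at 7.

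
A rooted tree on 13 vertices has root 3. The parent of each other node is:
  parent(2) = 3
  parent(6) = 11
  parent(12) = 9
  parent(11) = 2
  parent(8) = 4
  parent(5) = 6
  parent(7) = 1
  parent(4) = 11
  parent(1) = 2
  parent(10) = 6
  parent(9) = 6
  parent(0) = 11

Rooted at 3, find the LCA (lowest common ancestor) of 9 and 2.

2

9's ancestor chain is 9, 6, 11, 2, 3 and 2's is 2, 3; they first meet at 2.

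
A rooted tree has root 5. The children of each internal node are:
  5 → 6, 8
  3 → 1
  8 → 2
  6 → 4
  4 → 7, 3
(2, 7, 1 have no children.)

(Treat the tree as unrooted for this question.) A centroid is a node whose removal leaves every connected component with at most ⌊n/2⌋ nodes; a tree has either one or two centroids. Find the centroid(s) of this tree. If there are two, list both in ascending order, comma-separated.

If 6 is removed the pieces have sizes 4, 3, all ≤ ⌊8/2⌋ = 4.
Its neighbour 4 also leaves a largest component of size 4, so both are centroids.

4, 6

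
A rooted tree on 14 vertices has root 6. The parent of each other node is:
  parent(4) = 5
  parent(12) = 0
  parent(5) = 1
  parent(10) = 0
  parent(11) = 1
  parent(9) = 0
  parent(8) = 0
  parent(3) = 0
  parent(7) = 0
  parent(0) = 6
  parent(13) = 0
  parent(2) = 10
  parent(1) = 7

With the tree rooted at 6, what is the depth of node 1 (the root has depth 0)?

6–0–7–1 — 3 edges.

3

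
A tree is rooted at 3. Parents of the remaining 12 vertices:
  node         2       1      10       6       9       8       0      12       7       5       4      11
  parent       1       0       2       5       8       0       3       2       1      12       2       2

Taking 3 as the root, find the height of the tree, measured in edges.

6

The longest root-to-leaf path is 3 → 0 → 1 → 2 → 12 → 5 → 6 (6 edges).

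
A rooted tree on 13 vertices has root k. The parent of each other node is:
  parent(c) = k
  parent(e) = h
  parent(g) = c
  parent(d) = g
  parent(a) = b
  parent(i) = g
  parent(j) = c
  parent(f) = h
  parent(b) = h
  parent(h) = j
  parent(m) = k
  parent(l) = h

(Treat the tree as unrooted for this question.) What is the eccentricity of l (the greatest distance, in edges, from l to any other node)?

A farthest node from l is i (m, d also at distance 5).
The path l – h – j – c – g – i has 5 edges.

5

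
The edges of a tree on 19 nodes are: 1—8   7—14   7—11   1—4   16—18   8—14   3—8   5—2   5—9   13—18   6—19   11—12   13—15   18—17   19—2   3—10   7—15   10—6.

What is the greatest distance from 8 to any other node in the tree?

7

A farthest node from 8 is 9.
The path 8 – 3 – 10 – 6 – 19 – 2 – 5 – 9 has 7 edges.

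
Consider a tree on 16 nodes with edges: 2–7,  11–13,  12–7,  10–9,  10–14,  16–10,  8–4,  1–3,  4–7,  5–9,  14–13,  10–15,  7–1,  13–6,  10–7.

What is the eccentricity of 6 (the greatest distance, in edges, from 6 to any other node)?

6

Distances from 6 peak at 6, attained at 3 (8 also at distance 6).
6 – 13 – 14 – 10 – 7 – 1 – 3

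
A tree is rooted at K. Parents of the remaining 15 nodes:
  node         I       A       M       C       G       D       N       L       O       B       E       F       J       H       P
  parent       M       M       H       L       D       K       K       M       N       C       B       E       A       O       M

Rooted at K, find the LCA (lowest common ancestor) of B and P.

M

B's ancestor chain is B, C, L, M, H, O, N, K and P's is P, M, H, O, N, K; they first meet at M.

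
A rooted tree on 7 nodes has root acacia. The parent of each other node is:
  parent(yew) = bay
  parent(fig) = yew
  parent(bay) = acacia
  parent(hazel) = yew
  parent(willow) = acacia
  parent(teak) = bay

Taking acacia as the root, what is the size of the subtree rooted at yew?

Descendants of yew (including itself): yew, fig, hazel. That's 3.

3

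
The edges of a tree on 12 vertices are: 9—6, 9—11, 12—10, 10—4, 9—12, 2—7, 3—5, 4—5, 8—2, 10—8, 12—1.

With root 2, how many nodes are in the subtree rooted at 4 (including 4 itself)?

3

Descendants of 4 (including itself): 4, 5, 3. That's 3.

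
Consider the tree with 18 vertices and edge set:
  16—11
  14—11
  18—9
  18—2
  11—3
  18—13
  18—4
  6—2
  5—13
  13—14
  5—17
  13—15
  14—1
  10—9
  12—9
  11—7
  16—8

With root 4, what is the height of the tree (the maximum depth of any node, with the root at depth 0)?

6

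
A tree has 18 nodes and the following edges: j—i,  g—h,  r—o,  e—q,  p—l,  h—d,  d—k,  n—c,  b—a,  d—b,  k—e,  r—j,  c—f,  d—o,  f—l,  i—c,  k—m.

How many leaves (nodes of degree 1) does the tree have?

6

Exactly 6 nodes have a single neighbour: a, g, m, n, p, q.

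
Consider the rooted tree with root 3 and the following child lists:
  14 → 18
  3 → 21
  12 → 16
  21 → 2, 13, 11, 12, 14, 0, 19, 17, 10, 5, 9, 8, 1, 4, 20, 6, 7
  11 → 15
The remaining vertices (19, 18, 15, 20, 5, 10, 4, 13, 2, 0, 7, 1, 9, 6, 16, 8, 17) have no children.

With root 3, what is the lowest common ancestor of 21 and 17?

21's ancestor chain is 21, 3 and 17's is 17, 21, 3; they first meet at 21.

21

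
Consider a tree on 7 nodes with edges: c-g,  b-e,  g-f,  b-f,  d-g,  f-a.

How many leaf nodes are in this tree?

Exactly 4 nodes have a single neighbour: a, c, d, e.

4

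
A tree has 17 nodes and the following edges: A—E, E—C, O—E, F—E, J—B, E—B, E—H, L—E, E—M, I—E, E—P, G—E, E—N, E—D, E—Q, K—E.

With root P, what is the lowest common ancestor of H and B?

E

H's ancestor chain is H, E, P and B's is B, E, P; they first meet at E.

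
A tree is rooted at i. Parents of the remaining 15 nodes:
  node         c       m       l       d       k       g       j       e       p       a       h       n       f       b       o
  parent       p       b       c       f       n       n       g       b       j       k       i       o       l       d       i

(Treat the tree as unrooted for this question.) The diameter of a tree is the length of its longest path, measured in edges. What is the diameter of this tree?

12

Starting from m, a farthest node is h at distance 12.
One longest path: m – b – d – f – l – c – p – j – g – n – o – i – h.
So the diameter is 12.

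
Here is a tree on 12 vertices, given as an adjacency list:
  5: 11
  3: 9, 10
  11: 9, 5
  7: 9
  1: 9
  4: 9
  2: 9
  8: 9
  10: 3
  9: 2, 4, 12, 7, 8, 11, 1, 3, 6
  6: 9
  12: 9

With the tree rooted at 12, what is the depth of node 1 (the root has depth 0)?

2

12 → 9 → 1 — 2 edges.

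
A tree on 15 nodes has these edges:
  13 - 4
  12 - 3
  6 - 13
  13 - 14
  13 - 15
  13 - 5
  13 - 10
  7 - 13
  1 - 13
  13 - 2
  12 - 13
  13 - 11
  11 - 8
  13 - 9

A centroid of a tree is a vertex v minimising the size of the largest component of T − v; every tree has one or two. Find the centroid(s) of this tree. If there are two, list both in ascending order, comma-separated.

13

If 13 is removed the pieces have sizes 2, 2, 1, 1, 1, 1, 1, 1, 1, 1, 1, 1, all ≤ ⌊15/2⌋ = 7.
No neighbour of 13 does as well, so 13 is the unique centroid.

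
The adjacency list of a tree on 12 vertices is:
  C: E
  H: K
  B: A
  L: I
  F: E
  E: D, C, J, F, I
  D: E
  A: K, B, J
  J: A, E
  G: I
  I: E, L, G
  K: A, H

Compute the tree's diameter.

6

A longest path is H–K–A–J–E–I–G, with 6 edges.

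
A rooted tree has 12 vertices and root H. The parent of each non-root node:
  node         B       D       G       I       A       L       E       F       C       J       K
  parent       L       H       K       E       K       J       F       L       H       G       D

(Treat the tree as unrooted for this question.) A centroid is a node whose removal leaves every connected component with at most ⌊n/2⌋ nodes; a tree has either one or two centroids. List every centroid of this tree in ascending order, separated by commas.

G, J

If J is removed the pieces have sizes 6, 5, all ≤ ⌊12/2⌋ = 6.
Its neighbour G also leaves a largest component of size 6, so both are centroids.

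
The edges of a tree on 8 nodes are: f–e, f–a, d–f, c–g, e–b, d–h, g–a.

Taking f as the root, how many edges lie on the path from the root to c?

3

Climbing from c to the root: c – g – a – f. That's 3 steps.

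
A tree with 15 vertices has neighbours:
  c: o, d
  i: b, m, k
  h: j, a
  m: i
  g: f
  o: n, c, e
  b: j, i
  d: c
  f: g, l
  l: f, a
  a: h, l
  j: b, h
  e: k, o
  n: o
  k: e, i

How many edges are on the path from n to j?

6

n - o - e - k - i - b - j: 6 edges.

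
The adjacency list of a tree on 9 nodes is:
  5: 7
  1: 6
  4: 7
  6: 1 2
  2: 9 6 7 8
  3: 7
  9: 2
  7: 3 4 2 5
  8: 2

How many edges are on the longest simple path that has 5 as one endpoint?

4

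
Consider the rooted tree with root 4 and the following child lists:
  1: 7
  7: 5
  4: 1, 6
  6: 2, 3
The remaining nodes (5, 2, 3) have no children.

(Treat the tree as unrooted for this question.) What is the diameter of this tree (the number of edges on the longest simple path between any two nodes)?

A longest path is 5 – 7 – 1 – 4 – 6 – 2, with 5 edges.

5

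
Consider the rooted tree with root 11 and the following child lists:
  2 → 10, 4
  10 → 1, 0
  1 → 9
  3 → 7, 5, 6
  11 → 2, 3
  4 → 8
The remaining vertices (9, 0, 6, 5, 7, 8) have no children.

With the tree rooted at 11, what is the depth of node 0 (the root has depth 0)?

3

Climbing from 0 to the root: 0 – 10 – 2 – 11. That's 3 steps.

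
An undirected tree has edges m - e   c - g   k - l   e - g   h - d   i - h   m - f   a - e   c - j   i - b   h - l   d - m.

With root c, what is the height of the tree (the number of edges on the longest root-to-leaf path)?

b sits deepest: c → g → e → m → d → h → i → b — 7 edges from the root.

7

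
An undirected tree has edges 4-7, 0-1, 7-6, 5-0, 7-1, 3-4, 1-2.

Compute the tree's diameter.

5

A longest path is 5 - 0 - 1 - 7 - 4 - 3, with 5 edges.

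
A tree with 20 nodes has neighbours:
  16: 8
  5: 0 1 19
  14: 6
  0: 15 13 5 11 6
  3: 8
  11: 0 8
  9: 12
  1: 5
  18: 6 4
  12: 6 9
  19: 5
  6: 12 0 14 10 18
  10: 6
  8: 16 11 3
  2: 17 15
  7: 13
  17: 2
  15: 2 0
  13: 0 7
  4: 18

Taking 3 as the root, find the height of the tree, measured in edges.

6

The longest root-to-leaf path is 3 → 8 → 11 → 0 → 15 → 2 → 17 (6 edges).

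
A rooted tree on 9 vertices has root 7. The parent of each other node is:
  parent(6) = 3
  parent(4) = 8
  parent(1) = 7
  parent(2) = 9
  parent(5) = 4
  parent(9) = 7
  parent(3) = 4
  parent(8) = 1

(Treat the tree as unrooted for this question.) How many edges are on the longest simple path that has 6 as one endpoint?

Distances from 6 peak at 7, attained at 2.
6 – 3 – 4 – 8 – 1 – 7 – 9 – 2

7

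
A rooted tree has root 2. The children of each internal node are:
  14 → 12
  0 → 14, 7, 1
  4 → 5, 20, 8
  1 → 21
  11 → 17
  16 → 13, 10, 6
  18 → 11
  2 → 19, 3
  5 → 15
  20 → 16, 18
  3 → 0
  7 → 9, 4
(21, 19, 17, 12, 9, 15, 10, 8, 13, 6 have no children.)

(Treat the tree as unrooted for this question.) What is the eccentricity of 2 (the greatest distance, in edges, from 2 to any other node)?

8

Distances from 2 peak at 8, attained at 17.
2-3-0-7-4-20-18-11-17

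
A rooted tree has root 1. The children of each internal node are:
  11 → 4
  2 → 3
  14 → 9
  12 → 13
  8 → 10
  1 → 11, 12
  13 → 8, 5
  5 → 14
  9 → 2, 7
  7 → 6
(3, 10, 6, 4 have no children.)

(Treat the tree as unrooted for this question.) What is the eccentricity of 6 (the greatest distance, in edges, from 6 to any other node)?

9

Distances from 6 peak at 9, attained at 4.
6-7-9-14-5-13-12-1-11-4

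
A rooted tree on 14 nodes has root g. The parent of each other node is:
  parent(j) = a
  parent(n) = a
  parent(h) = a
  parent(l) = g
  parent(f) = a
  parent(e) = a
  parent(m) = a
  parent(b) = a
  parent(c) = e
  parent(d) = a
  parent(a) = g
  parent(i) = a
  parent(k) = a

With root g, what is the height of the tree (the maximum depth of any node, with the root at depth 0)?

A deepest node is c, reached by g-a-e-c.
That path has 3 edges, so the height is 3.

3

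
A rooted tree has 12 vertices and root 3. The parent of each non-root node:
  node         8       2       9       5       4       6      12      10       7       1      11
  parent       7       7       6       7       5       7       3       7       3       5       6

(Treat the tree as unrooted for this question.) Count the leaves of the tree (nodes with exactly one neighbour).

The leaves are 1, 2, 4, 8, 9, 10, 11, 12.
That is 8 leaves.

8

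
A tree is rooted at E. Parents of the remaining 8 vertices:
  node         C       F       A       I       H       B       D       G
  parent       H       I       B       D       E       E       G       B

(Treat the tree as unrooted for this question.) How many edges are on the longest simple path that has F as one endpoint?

The node farthest from F is C, via F – I – D – G – B – E – H – C — 7 edges.

7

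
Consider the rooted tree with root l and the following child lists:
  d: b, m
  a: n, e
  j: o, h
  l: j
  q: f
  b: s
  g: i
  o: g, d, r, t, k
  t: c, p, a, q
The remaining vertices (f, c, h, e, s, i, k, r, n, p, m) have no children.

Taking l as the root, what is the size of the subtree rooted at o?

o's subtree: {o, d, t, k, g, r, b, m, a, q, p, c, i, s, n, e, f}, size 17.

17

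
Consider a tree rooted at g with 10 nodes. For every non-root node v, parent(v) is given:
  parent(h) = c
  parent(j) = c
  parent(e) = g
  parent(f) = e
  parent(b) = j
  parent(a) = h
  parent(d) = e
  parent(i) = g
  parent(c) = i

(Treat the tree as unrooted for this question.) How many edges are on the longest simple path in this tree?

Starting from f, a farthest node is b at distance 6.
One longest path: f-e-g-i-c-j-b.
So the diameter is 6.

6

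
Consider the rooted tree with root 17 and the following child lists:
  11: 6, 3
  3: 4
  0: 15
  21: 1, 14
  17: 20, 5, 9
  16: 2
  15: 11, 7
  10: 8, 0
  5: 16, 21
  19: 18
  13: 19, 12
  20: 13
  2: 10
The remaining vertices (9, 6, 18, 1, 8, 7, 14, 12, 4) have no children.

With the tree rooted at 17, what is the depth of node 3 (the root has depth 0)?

8

17 – 5 – 16 – 2 – 10 – 0 – 15 – 11 – 3 — 8 edges.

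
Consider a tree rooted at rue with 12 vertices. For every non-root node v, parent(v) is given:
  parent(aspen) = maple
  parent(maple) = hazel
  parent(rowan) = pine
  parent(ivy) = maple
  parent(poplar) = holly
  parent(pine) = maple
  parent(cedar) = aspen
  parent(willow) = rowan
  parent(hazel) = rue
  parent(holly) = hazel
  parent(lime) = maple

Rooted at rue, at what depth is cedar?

4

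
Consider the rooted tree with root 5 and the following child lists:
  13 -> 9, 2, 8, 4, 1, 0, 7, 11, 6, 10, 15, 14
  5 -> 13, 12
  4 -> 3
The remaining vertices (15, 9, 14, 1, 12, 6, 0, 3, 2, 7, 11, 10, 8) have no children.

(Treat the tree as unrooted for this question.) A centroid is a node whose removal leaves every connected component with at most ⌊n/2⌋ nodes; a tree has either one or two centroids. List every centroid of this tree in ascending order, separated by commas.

13

If 13 is removed the pieces have sizes 2, 2, 1, 1, 1, 1, 1, 1, 1, 1, 1, 1, 1, all ≤ ⌊16/2⌋ = 8.
Every other node leaves some component of size > 8, so the centroid is unique.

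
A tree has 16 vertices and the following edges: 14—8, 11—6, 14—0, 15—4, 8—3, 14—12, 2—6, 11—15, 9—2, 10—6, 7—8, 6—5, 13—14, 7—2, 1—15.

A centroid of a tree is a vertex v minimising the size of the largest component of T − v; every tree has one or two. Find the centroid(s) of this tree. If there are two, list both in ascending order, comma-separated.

Removing 2 splits the tree into components of sizes 7, 7, 1; the largest is 7 ≤ ⌊16/2⌋ = 8.
Every other node leaves some component of size > 8, so the centroid is unique.

2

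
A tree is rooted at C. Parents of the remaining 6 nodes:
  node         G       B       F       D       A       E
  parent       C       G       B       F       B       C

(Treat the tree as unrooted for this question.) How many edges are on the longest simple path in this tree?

Starting from E, a farthest node is D at distance 5.
One longest path: E–C–G–B–F–D.
So the diameter is 5.

5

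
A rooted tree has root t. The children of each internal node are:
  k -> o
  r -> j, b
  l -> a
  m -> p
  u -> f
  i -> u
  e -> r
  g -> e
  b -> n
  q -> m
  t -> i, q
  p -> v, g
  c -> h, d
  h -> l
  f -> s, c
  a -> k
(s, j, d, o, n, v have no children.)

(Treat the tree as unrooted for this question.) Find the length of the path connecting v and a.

Walking from v: v - p - m - q - t - i - u - f - c - h - l - a. Length 11.

11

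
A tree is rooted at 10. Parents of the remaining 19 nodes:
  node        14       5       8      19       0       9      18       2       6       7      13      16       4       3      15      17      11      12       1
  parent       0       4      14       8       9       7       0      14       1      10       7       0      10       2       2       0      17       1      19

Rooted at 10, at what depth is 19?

Climbing from 19 to the root: 19–8–14–0–9–7–10. That's 6 steps.

6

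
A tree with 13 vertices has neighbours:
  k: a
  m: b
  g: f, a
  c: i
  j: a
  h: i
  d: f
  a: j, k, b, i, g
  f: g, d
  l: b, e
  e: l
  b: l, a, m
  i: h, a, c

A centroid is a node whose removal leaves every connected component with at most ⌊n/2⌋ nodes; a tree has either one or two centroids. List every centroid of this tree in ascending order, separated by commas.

a

Delete a: the remaining components have sizes 4, 3, 3, 1, 1. Max 4 ≤ 6, so a is a centroid.
No neighbour of a does as well, so a is the unique centroid.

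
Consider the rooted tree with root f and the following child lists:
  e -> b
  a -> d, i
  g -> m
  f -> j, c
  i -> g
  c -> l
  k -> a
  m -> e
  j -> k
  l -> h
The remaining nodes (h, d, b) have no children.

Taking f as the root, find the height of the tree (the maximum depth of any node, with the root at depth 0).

8

A deepest node is b, reached by f-j-k-a-i-g-m-e-b.
That path has 8 edges, so the height is 8.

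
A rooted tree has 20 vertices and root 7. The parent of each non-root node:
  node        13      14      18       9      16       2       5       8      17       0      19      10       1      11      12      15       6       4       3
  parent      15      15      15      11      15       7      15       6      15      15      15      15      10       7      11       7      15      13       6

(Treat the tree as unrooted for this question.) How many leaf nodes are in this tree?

14

Exactly 14 nodes have a single neighbour: 0, 1, 2, 3, 4, 5, 8, 9, 12, 14, 16, 17, 18, 19.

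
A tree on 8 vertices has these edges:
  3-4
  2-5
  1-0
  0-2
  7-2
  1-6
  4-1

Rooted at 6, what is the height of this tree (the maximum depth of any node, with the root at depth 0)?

4

7 sits deepest: 6 – 1 – 0 – 2 – 7 — 4 edges from the root.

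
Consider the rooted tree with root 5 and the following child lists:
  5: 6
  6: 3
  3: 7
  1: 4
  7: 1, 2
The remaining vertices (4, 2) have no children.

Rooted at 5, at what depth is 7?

3

5 – 6 – 3 – 7 — 3 edges.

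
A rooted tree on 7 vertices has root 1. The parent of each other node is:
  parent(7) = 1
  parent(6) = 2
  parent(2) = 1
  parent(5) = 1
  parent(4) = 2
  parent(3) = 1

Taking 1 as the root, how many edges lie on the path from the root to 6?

Climbing from 6 to the root: 6 – 2 – 1. That's 2 steps.

2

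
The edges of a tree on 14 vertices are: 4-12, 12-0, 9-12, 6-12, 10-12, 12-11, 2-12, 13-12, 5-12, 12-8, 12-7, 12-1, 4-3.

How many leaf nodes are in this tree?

Exactly 12 nodes have a single neighbour: 0, 1, 2, 3, 5, 6, 7, 8, 9, 10, 11, 13.

12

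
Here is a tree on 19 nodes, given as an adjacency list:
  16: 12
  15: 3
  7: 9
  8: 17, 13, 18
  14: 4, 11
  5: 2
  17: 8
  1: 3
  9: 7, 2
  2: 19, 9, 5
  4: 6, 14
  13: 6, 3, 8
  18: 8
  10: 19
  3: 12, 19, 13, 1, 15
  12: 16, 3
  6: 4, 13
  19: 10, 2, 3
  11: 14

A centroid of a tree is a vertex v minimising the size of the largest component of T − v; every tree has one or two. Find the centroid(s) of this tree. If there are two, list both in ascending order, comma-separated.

3

If 3 is removed the pieces have sizes 8, 6, 2, 1, 1, all ≤ ⌊19/2⌋ = 9.
No neighbour of 3 does as well, so 3 is the unique centroid.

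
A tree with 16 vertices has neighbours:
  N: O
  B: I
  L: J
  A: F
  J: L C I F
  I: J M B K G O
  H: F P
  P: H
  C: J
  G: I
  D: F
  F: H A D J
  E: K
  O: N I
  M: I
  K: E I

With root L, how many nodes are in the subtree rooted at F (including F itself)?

The subtree rooted at F contains: F, H, A, D, P — 5 nodes.

5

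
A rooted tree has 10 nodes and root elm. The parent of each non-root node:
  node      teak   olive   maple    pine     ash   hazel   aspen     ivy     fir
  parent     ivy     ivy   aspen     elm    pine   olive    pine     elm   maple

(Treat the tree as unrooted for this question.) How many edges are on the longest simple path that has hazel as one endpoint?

7

Distances from hazel peak at 7, attained at fir.
hazel-olive-ivy-elm-pine-aspen-maple-fir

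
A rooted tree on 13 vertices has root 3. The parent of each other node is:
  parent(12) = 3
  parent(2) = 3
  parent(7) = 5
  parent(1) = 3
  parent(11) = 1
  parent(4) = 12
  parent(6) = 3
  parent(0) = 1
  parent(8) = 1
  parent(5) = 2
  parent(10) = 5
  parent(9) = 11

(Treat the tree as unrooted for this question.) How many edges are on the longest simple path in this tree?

BFS from 10 reaches 9 last, at distance 6; BFS from 9 confirms no node is farther.
Path: 10 – 5 – 2 – 3 – 1 – 11 – 9.

6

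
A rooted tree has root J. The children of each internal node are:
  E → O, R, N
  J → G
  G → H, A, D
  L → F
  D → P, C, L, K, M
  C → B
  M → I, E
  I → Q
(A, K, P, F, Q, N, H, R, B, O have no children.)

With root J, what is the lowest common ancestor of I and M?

M

Ancestors of I (toward the root): I, M, D, G, J.
Ancestors of M: M, D, G, J.
The deepest node appearing in both lists is M.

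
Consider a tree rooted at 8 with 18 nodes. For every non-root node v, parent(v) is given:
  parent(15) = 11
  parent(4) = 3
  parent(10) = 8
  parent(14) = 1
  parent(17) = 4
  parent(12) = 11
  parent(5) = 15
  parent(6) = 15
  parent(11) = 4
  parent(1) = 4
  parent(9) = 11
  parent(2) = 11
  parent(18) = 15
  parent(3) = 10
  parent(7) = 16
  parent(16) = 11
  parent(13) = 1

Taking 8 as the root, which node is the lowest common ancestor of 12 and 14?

4

Ancestors of 12 (toward the root): 12, 11, 4, 3, 10, 8.
Ancestors of 14: 14, 1, 4, 3, 10, 8.
The deepest node appearing in both lists is 4.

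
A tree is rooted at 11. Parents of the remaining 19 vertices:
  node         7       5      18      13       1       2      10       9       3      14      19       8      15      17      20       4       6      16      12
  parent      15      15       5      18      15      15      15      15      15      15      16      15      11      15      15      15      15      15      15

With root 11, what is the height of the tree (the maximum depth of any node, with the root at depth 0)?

4

A deepest node is 13, reached by 11–15–5–18–13.
That path has 4 edges, so the height is 4.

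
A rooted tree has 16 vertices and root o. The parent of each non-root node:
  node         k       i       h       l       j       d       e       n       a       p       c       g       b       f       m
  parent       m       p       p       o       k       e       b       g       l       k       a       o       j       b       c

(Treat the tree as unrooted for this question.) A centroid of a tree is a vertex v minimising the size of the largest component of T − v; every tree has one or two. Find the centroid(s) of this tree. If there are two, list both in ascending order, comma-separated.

Delete k: the remaining components have sizes 7, 5, 3. Max 7 ≤ 8, so k is a centroid.
Every other node leaves some component of size > 8, so the centroid is unique.

k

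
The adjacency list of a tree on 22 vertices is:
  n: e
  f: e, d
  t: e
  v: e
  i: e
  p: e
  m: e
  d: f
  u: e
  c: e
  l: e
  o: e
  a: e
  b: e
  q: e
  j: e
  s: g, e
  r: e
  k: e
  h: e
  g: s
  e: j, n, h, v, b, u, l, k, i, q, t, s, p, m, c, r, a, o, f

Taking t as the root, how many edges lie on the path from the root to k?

t – e – k — 2 edges.

2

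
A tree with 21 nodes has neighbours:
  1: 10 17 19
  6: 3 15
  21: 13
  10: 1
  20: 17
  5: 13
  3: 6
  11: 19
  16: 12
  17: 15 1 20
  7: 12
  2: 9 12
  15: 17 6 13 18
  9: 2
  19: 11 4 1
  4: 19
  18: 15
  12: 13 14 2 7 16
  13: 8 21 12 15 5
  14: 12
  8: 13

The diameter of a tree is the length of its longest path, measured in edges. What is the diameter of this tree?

8

Starting from 11, a farthest node is 9 at distance 8.
One longest path: 11-19-1-17-15-13-12-2-9.
So the diameter is 8.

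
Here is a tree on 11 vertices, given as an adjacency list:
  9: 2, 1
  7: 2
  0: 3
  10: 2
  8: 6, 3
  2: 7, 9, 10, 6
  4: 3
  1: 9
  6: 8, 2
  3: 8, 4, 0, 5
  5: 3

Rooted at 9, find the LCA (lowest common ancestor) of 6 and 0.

6's ancestor chain is 6, 2, 9 and 0's is 0, 3, 8, 6, 2, 9; they first meet at 6.

6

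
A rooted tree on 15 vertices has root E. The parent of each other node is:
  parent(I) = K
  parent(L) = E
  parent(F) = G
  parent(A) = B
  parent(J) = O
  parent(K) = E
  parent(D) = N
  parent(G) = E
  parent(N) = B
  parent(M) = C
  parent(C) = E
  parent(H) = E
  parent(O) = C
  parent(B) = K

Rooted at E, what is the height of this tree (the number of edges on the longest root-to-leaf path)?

The longest root-to-leaf path is E-K-B-N-D (4 edges).

4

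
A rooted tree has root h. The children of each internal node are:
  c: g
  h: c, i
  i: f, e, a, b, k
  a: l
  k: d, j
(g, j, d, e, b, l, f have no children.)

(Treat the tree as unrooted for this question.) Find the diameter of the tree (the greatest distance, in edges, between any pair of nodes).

5

Starting from d, a farthest node is g at distance 5.
One longest path: d–k–i–h–c–g.
So the diameter is 5.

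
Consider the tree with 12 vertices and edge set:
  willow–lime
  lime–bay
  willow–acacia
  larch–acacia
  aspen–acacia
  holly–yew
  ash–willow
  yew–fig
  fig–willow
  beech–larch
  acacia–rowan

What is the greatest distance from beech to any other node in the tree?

6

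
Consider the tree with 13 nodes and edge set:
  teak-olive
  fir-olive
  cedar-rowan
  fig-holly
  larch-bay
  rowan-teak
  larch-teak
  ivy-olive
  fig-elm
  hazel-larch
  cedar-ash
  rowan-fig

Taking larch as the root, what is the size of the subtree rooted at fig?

fig's subtree: {fig, elm, holly}, size 3.

3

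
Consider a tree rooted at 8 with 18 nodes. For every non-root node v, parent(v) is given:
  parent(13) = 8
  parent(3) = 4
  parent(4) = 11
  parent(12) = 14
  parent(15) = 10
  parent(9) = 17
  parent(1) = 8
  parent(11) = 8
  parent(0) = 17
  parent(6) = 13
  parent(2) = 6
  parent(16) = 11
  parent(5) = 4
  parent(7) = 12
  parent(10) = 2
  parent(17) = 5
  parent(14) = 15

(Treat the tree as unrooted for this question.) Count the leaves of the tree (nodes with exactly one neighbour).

6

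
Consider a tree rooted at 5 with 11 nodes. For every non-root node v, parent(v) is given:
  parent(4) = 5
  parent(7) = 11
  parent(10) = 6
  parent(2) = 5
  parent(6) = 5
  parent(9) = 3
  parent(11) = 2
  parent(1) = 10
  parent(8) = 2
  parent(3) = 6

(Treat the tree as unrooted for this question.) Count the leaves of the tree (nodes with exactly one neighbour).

Exactly 5 nodes have a single neighbour: 1, 4, 7, 8, 9.

5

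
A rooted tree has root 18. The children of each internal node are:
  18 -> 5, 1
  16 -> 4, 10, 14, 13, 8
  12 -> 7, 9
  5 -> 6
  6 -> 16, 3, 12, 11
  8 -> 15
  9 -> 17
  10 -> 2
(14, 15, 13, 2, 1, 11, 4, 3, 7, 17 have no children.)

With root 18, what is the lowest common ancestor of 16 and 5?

5

Path 16→root: 16 6 5 18; path 5→root: 5 18.
First common node: 5.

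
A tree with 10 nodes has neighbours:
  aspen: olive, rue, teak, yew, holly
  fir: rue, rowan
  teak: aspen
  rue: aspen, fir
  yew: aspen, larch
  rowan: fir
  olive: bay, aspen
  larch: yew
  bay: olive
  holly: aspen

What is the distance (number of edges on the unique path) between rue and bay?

3

The path is rue–aspen–olive–bay, which has 3 edges.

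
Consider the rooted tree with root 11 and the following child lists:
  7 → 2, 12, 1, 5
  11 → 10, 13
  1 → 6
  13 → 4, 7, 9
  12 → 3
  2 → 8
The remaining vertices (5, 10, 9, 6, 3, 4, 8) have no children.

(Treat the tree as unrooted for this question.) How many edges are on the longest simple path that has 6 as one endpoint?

Distances from 6 peak at 5, attained at 10.
6 – 1 – 7 – 13 – 11 – 10

5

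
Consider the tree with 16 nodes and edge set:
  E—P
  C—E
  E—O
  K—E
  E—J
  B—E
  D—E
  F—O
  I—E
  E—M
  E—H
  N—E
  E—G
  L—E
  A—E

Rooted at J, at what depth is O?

2

Path from J to O: J–E–O, which has 2 edges.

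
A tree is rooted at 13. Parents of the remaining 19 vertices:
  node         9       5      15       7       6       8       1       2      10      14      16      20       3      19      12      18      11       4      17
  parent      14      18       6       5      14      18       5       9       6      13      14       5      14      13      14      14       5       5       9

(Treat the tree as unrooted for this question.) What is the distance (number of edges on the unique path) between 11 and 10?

11 – 5 – 18 – 14 – 6 – 10: 5 edges.

5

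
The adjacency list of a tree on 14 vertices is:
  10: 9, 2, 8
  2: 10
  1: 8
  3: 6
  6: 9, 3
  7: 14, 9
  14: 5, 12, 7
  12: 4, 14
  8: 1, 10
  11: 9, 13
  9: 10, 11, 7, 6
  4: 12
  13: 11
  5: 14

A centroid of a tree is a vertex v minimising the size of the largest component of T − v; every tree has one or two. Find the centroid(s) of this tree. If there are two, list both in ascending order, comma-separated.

9

Delete 9: the remaining components have sizes 5, 4, 2, 2. Max 5 ≤ 7, so 9 is a centroid.
No neighbour of 9 does as well, so 9 is the unique centroid.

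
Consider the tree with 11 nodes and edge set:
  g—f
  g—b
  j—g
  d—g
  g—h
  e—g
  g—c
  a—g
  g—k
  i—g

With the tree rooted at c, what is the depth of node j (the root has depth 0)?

Path from c to j: c–g–j, which has 2 edges.

2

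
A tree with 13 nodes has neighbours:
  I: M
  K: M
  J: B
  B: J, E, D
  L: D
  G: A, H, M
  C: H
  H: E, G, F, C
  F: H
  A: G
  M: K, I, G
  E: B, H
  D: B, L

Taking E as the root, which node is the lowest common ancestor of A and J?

E

A's ancestor chain is A, G, H, E and J's is J, B, E; they first meet at E.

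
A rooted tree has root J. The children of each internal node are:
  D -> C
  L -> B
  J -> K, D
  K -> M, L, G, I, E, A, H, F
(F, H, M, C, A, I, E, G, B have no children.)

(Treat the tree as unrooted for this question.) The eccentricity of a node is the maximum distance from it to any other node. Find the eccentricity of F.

4

Distances from F peak at 4, attained at C.
F-K-J-D-C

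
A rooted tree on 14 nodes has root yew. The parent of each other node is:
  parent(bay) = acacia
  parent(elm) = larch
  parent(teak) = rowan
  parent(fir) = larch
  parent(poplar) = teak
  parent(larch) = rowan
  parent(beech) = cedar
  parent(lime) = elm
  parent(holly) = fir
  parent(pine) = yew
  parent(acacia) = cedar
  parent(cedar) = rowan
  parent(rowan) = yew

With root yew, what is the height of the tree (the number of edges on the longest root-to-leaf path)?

4

A deepest node is bay, reached by yew – rowan – cedar – acacia – bay.
That path has 4 edges, so the height is 4.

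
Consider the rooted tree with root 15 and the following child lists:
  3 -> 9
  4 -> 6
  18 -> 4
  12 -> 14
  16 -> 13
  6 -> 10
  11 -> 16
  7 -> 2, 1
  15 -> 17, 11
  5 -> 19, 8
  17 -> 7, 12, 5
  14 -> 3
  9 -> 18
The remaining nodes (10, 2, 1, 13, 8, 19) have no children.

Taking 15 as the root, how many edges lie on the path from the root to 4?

7

15 → 17 → 12 → 14 → 3 → 9 → 18 → 4 — 7 edges.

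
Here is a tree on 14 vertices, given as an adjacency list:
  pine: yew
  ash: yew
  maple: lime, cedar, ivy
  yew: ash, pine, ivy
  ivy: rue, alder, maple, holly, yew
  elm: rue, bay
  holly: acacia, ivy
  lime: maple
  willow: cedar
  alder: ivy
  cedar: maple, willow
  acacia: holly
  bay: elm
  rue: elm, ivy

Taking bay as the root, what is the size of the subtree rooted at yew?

3

yew's subtree: {yew, pine, ash}, size 3.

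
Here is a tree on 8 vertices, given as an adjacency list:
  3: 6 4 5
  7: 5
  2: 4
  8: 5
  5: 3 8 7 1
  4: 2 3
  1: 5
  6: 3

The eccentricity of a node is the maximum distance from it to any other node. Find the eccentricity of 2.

4

The node farthest from 2 is 8 (1, 7 also at distance 4), via 2 – 4 – 3 – 5 – 8 — 4 edges.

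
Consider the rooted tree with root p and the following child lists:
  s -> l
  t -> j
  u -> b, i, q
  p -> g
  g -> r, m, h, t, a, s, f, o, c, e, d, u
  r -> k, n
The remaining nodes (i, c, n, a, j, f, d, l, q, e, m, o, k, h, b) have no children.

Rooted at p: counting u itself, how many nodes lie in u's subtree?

Descendants of u (including itself): u, i, q, b. That's 4.

4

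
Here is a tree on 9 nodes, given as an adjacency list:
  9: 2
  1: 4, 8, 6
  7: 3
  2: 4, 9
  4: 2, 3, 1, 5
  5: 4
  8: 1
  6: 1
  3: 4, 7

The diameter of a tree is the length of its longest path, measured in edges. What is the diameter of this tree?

4

A longest path is 8-1-4-2-9, with 4 edges.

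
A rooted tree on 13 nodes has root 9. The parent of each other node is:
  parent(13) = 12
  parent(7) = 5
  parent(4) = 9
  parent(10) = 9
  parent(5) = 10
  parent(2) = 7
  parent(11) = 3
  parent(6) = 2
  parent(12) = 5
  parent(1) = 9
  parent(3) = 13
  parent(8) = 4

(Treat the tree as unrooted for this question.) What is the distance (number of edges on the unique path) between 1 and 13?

5

The path is 1–9–10–5–12–13, which has 5 edges.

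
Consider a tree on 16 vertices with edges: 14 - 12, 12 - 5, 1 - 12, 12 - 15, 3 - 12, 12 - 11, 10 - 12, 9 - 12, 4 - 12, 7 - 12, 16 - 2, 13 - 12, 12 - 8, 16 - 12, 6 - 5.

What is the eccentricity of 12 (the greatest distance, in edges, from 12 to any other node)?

A farthest node from 12 is 6 (2 also at distance 2).
The path 12-5-6 has 2 edges.

2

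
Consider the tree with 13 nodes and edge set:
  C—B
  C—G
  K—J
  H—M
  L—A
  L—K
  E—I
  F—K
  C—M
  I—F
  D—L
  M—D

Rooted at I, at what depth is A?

Climbing from A to the root: A – L – K – F – I. That's 4 steps.

4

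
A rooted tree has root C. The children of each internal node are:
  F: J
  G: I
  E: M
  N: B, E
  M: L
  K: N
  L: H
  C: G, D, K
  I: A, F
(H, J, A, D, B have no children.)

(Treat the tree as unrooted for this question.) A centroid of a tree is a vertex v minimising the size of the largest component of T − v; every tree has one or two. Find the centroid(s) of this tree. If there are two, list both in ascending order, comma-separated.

C, K

Delete K: the remaining components have sizes 7, 6. Max 7 ≤ 7, so K is a centroid.
C is adjacent to K and is also a centroid (the largest component after removing it is likewise 7).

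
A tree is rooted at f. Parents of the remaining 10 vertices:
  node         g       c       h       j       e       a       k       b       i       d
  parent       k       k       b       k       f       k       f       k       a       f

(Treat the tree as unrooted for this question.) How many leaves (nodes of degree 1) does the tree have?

7

Degree-1 nodes: c, d, e, g, h, i, j — 7 of them.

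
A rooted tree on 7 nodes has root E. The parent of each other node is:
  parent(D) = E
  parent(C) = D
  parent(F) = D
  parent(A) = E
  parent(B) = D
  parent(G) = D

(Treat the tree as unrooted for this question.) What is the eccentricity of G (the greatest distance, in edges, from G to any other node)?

3

Distances from G peak at 3, attained at A.
G-D-E-A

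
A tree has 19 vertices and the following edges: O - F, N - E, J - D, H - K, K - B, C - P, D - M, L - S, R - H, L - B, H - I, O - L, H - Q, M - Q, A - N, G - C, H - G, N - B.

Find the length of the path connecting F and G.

6

F - O - L - B - K - H - G: 6 edges.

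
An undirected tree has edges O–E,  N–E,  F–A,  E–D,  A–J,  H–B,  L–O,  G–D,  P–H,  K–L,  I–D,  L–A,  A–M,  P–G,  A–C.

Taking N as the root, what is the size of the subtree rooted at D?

6

Descendants of D (including itself): D, G, I, P, H, B. That's 6.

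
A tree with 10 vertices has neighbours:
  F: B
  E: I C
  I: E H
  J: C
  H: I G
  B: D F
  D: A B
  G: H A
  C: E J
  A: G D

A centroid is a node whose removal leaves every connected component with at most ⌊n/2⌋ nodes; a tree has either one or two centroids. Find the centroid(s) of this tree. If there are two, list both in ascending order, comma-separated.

G, H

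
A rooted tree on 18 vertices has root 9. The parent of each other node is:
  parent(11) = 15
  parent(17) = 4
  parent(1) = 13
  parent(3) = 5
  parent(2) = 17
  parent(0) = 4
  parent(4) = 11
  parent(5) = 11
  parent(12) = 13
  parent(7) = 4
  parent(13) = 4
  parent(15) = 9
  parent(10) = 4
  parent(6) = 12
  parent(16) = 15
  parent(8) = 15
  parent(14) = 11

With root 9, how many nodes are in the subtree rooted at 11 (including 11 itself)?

14

11's subtree: {11, 4, 14, 5, 7, 17, 13, 0, 10, 3, 2, 12, 1, 6}, size 14.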